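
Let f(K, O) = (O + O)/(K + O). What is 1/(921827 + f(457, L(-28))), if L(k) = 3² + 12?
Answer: 239/220316674 ≈ 1.0848e-6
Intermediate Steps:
L(k) = 21 (L(k) = 9 + 12 = 21)
f(K, O) = 2*O/(K + O) (f(K, O) = (2*O)/(K + O) = 2*O/(K + O))
1/(921827 + f(457, L(-28))) = 1/(921827 + 2*21/(457 + 21)) = 1/(921827 + 2*21/478) = 1/(921827 + 2*21*(1/478)) = 1/(921827 + 21/239) = 1/(220316674/239) = 239/220316674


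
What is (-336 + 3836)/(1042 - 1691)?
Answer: -3500/649 ≈ -5.3929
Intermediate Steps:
(-336 + 3836)/(1042 - 1691) = 3500/(-649) = 3500*(-1/649) = -3500/649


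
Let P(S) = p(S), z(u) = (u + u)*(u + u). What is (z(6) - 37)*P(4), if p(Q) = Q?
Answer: 428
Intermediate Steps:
z(u) = 4*u² (z(u) = (2*u)*(2*u) = 4*u²)
P(S) = S
(z(6) - 37)*P(4) = (4*6² - 37)*4 = (4*36 - 37)*4 = (144 - 37)*4 = 107*4 = 428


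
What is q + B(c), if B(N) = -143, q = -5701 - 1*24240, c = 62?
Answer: -30084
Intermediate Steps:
q = -29941 (q = -5701 - 24240 = -29941)
q + B(c) = -29941 - 143 = -30084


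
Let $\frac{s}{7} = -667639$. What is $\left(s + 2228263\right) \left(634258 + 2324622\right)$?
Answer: $-7235082964800$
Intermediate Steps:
$s = -4673473$ ($s = 7 \left(-667639\right) = -4673473$)
$\left(s + 2228263\right) \left(634258 + 2324622\right) = \left(-4673473 + 2228263\right) \left(634258 + 2324622\right) = \left(-2445210\right) 2958880 = -7235082964800$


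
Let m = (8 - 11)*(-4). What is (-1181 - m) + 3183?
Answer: 1990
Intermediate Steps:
m = 12 (m = -3*(-4) = 12)
(-1181 - m) + 3183 = (-1181 - 1*12) + 3183 = (-1181 - 12) + 3183 = -1193 + 3183 = 1990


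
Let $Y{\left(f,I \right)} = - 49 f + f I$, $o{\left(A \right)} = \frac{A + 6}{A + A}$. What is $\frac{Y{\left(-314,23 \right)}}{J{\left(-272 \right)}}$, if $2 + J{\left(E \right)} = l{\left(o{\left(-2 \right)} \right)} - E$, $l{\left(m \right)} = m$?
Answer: $\frac{8164}{269} \approx 30.349$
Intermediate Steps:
$o{\left(A \right)} = \frac{6 + A}{2 A}$
$J{\left(E \right)} = -3 - E$ ($J{\left(E \right)} = -2 - \left(E - \frac{6 - 2}{2 \left(-2\right)}\right) = -2 - \left(1 + E\right) = -3 - E$)
$Y{\left(f,I \right)} = - 49 f + I f$
$\frac{Y{\left(-314,23 \right)}}{J{\left(-272 \right)}} = \frac{\left(-314\right) \left(-49 + 23\right)}{-3 - -272} = \frac{\left(-314\right) \left(-26\right)}{-3 + 272} = \frac{8164}{269}$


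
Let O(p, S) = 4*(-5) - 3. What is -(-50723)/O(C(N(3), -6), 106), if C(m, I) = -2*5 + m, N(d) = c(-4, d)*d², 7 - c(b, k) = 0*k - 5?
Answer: -50723/23 ≈ -2205.3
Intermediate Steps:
c(b, k) = 12 (c(b, k) = 7 - (0*k - 5) = 7 - (0 - 5) = 7 - 1*(-5) = 7 + 5 = 12)
N(d) = 12*d²
C(m, I) = -10 + m
O(p, S) = -23 (O(p, S) = -20 - 3 = -23)
-(-50723)/O(C(N(3), -6), 106) = -(-50723)/(-23) = -(-50723)*(-1)/23 = -1*50723/23 = -50723/23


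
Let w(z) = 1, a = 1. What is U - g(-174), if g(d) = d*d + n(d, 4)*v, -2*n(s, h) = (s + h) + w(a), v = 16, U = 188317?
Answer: 156689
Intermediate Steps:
n(s, h) = -½ - h/2 - s/2 (n(s, h) = -((s + h) + 1)/2 = -((h + s) + 1)/2 = -(1 + h + s)/2 = -½ - h/2 - s/2)
g(d) = -40 + d² - 8*d (g(d) = d*d + (-½ - ½*4 - d/2)*16 = d² + (-½ - 2 - d/2)*16 = d² + (-5/2 - d/2)*16 = d² + (-40 - 8*d) = -40 + d² - 8*d)
U - g(-174) = 188317 - (-40 + (-174)² - 8*(-174)) = 188317 - (-40 + 30276 + 1392) = 188317 - 1*31628 = 188317 - 31628 = 156689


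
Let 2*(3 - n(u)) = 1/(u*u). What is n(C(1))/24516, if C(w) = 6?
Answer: 215/1765152 ≈ 0.00012180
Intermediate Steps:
n(u) = 3 - 1/(2*u²)
n(C(1))/24516 = (3 - ½/6²)/24516 = (3 - ½*1/36)*(1/24516) = (3 - 1/72)*(1/24516) = (215/72)*(1/24516) = 215/1765152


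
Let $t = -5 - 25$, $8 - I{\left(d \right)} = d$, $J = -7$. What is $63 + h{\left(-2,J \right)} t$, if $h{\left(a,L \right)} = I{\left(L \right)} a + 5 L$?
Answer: $2013$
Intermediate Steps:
$I{\left(d \right)} = 8 - d$
$h{\left(a,L \right)} = 5 L + a \left(8 - L\right)$ ($h{\left(a,L \right)} = \left(8 - L\right) a + 5 L = a \left(8 - L\right) + 5 L = 5 L + a \left(8 - L\right)$)
$t = -30$ ($t = -5 - 25 = -30$)
$63 + h{\left(-2,J \right)} t = 63 + \left(5 \left(-7\right) - - 2 \left(-8 - 7\right)\right) \left(-30\right) = 63 + \left(-35 - \left(-2\right) \left(-15\right)\right) \left(-30\right) = 63 + \left(-35 - 30\right) \left(-30\right) = 63 - -1950 = 63 + 1950 = 2013$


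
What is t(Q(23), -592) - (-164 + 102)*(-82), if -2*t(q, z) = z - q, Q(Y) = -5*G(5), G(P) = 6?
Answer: -4803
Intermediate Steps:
Q(Y) = -30 (Q(Y) = -5*6 = -30)
t(q, z) = q/2 - z/2 (t(q, z) = -(z - q)/2 = q/2 - z/2)
t(Q(23), -592) - (-164 + 102)*(-82) = ((½)*(-30) - ½*(-592)) - (-164 + 102)*(-82) = (-15 + 296) - (-62)*(-82) = 281 - 1*5084 = 281 - 5084 = -4803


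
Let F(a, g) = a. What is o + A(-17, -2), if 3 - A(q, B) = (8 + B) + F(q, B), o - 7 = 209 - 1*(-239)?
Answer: 469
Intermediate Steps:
o = 455 (o = 7 + (209 - 1*(-239)) = 7 + (209 + 239) = 7 + 448 = 455)
A(q, B) = -5 - B - q (A(q, B) = 3 - ((8 + B) + q) = 3 - (8 + B + q) = 3 + (-8 - B - q) = -5 - B - q)
o + A(-17, -2) = 455 + (-5 - 1*(-2) - 1*(-17)) = 455 + (-5 + 2 + 17) = 455 + 14 = 469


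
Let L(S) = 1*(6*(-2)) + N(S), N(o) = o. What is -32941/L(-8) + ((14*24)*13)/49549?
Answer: 1632280969/990980 ≈ 1647.1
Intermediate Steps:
L(S) = -12 + S (L(S) = 1*(6*(-2)) + S = 1*(-12) + S = -12 + S)
-32941/L(-8) + ((14*24)*13)/49549 = -32941/(-12 - 8) + ((14*24)*13)/49549 = -32941/(-20) + (336*13)*(1/49549) = -32941*(-1/20) + 4368*(1/49549) = 32941/20 + 4368/49549 = 1632280969/990980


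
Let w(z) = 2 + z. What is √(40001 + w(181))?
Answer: 2*√10046 ≈ 200.46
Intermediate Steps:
√(40001 + w(181)) = √(40001 + (2 + 181)) = √(40001 + 183) = √40184 = 2*√10046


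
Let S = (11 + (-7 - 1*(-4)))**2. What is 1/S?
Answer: 1/64 ≈ 0.015625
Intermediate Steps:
S = 64 (S = (11 + (-7 + 4))**2 = (11 - 3)**2 = 8**2 = 64)
1/S = 1/64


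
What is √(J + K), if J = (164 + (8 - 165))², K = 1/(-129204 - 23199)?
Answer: √1138106893638/152403 ≈ 7.0000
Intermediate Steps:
K = -1/152403 (K = 1/(-152403) = -1/152403 ≈ -6.5616e-6)
J = 49 (J = (164 - 157)² = 7² = 49)
√(J + K) = √(49 - 1/152403) = √(7467746/152403) = √1138106893638/152403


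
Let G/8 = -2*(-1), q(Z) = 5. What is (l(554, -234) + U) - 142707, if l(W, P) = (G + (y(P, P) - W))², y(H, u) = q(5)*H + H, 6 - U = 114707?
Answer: 3513956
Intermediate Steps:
U = -114701 (U = 6 - 1*114707 = 6 - 114707 = -114701)
y(H, u) = 6*H (y(H, u) = 5*H + H = 6*H)
G = 16 (G = 8*(-2*(-1)) = 8*2 = 16)
l(W, P) = (16 - W + 6*P)² (l(W, P) = (16 + (6*P - W))² = (16 + (-W + 6*P))² = (16 - W + 6*P)²)
(l(554, -234) + U) - 142707 = ((16 - 1*554 + 6*(-234))² - 114701) - 142707 = ((16 - 554 - 1404)² - 114701) - 142707 = ((-1942)² - 114701) - 142707 = (3771364 - 114701) - 142707 = 3656663 - 142707 = 3513956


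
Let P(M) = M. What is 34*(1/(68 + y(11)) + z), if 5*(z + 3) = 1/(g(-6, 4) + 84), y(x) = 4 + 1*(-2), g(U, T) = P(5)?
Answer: -315979/3115 ≈ -101.44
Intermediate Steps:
g(U, T) = 5
y(x) = 2 (y(x) = 4 - 2 = 2)
z = -1334/445 (z = -3 + 1/(5*(5 + 84)) = -3 + (⅕)/89 = -3 + (⅕)*(1/89) = -3 + 1/445 = -1334/445 ≈ -2.9978)
34*(1/(68 + y(11)) + z) = 34*(1/(68 + 2) - 1334/445) = 34*(1/70 - 1334/445) = 34*(-18587/6230) = -315979/3115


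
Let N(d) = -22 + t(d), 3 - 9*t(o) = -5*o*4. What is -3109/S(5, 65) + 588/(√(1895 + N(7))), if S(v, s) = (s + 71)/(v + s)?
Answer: -108815/68 + 441*√170/425 ≈ -1586.7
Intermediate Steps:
t(o) = ⅓ + 20*o/9 (t(o) = ⅓ - (-5*o)*4/9 = ⅓ - (-20)*o/9 = ⅓ + 20*o/9)
S(v, s) = (71 + s)/(s + v)
N(d) = -65/3 + 20*d/9 (N(d) = -22 + (⅓ + 20*d/9) = -65/3 + 20*d/9)
-3109/S(5, 65) + 588/(√(1895 + N(7))) = -3109*(65 + 5)/(71 + 65) + 588/(√(1895 + (-65/3 + (20/9)*7))) = -3109/(136/70) + 588/(√(1895 + (-65/3 + 140/9))) = -3109/((1/70)*136) + 588/(√(1895 - 55/9)) = -3109/68/35 + 588/(√(17000/9)) = -3109*35/68 + 588/((10*√170/3)) = -108815/68 + 588*(3*√170/1700) = -108815/68 + 441*√170/425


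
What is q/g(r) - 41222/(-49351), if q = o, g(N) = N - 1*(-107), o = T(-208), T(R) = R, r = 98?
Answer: -1814498/10116955 ≈ -0.17935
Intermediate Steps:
o = -208
g(N) = 107 + N (g(N) = N + 107 = 107 + N)
q = -208
q/g(r) - 41222/(-49351) = -208/(107 + 98) - 41222/(-49351) = -208/205 - 41222*(-1/49351) = -208*1/205 + 41222/49351 = -208/205 + 41222/49351 = -1814498/10116955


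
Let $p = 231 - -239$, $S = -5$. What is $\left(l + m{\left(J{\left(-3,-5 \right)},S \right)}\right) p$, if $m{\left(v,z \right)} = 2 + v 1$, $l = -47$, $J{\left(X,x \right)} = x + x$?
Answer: $-25850$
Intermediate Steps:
$J{\left(X,x \right)} = 2 x$
$m{\left(v,z \right)} = 2 + v$
$p = 470$ ($p = 231 + 239 = 470$)
$\left(l + m{\left(J{\left(-3,-5 \right)},S \right)}\right) p = \left(-47 + \left(2 + 2 \left(-5\right)\right)\right) 470 = \left(-47 + \left(2 - 10\right)\right) 470 = \left(-47 - 8\right) 470 = \left(-55\right) 470 = -25850$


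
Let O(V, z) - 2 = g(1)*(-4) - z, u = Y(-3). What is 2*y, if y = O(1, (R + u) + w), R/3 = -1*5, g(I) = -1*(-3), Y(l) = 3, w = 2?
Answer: 0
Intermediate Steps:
g(I) = 3
u = 3
R = -15 (R = 3*(-1*5) = 3*(-5) = -15)
O(V, z) = -10 - z (O(V, z) = 2 + (3*(-4) - z) = 2 + (-12 - z) = -10 - z)
y = 0 (y = -10 - ((-15 + 3) + 2) = -10 - (-12 + 2) = -10 - 1*(-10) = -10 + 10 = 0)
2*y = 2*0 = 0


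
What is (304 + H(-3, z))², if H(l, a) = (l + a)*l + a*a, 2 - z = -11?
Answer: 196249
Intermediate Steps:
z = 13 (z = 2 - 1*(-11) = 2 + 11 = 13)
H(l, a) = a² + l*(a + l) (H(l, a) = (a + l)*l + a² = l*(a + l) + a² = a² + l*(a + l))
(304 + H(-3, z))² = (304 + (13² + (-3)² + 13*(-3)))² = (304 + (169 + 9 - 39))² = (304 + 139)² = 443² = 196249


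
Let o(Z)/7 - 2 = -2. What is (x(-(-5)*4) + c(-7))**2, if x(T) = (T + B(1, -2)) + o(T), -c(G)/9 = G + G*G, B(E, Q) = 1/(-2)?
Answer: 514089/4 ≈ 1.2852e+5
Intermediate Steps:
o(Z) = 0 (o(Z) = 14 + 7*(-2) = 14 - 14 = 0)
B(E, Q) = -1/2
c(G) = -9*G - 9*G**2 (c(G) = -9*(G + G*G) = -9*(G + G**2) = -9*G - 9*G**2)
x(T) = -1/2 + T (x(T) = (T - 1/2) + 0 = (-1/2 + T) + 0 = -1/2 + T)
(x(-(-5)*4) + c(-7))**2 = ((-1/2 - (-5)*4) - 9*(-7)*(1 - 7))**2 = ((-1/2 - 1*(-20)) - 9*(-7)*(-6))**2 = ((-1/2 + 20) - 378)**2 = (39/2 - 378)**2 = (-717/2)**2 = 514089/4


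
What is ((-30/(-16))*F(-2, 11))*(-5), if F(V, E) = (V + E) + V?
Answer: -525/8 ≈ -65.625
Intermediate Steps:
F(V, E) = E + 2*V (F(V, E) = (E + V) + V = E + 2*V)
((-30/(-16))*F(-2, 11))*(-5) = ((-30/(-16))*(11 + 2*(-2)))*(-5) = ((-30*(-1/16))*(11 - 4))*(-5) = ((15/8)*7)*(-5) = (105/8)*(-5) = -525/8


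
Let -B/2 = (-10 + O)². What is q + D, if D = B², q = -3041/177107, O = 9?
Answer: 705387/177107 ≈ 3.9828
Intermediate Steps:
q = -3041/177107 (q = -3041*1/177107 = -3041/177107 ≈ -0.017170)
B = -2 (B = -2*(-10 + 9)² = -2*(-1)² = -2*1 = -2)
D = 4 (D = (-2)² = 4)
q + D = -3041/177107 + 4 = 705387/177107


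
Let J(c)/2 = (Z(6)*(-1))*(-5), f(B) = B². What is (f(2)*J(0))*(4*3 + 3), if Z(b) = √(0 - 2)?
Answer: 600*I*√2 ≈ 848.53*I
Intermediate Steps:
Z(b) = I*√2 (Z(b) = √(-2) = I*√2)
J(c) = 10*I*√2 (J(c) = 2*(((I*√2)*(-1))*(-5)) = 2*(-I*√2*(-5)) = 2*(5*I*√2) = 10*I*√2)
(f(2)*J(0))*(4*3 + 3) = (2²*(10*I*√2))*(4*3 + 3) = (4*(10*I*√2))*(12 + 3) = (40*I*√2)*15 = 600*I*√2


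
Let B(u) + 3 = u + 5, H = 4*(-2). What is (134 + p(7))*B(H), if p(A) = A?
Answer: -846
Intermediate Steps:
H = -8
B(u) = 2 + u (B(u) = -3 + (u + 5) = -3 + (5 + u) = 2 + u)
(134 + p(7))*B(H) = (134 + 7)*(2 - 8) = 141*(-6) = -846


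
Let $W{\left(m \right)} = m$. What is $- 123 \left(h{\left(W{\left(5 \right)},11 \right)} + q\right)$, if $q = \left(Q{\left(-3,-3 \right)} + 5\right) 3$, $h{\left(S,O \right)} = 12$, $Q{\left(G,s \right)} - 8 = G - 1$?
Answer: $-4797$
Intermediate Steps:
$Q{\left(G,s \right)} = 7 + G$ ($Q{\left(G,s \right)} = 8 + \left(G - 1\right) = 8 + \left(-1 + G\right) = 7 + G$)
$q = 27$ ($q = \left(\left(7 - 3\right) + 5\right) 3 = \left(4 + 5\right) 3 = 9 \cdot 3 = 27$)
$- 123 \left(h{\left(W{\left(5 \right)},11 \right)} + q\right) = - 123 \left(12 + 27\right) = \left(-123\right) 39 = -4797$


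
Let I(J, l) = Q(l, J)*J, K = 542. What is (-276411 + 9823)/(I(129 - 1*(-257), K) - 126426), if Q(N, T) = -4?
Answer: 133294/63985 ≈ 2.0832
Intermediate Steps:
I(J, l) = -4*J
(-276411 + 9823)/(I(129 - 1*(-257), K) - 126426) = (-276411 + 9823)/(-4*(129 - 1*(-257)) - 126426) = -266588/(-4*(129 + 257) - 126426) = -266588/(-4*386 - 126426) = -266588/(-1544 - 126426) = -266588/(-127970) = -266588*(-1/127970) = 133294/63985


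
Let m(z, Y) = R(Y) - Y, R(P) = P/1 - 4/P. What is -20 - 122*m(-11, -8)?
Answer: -81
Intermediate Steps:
R(P) = P - 4/P (R(P) = P*1 - 4/P = P - 4/P)
m(z, Y) = -4/Y (m(z, Y) = (Y - 4/Y) - Y = -4/Y)
-20 - 122*m(-11, -8) = -20 - (-488)/(-8) = -20 - (-488)*(-1)/8 = -20 - 122*1/2 = -20 - 61 = -81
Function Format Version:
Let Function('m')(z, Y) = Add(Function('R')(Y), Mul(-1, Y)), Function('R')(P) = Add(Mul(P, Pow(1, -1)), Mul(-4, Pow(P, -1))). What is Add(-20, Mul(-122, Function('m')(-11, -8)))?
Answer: -81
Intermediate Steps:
Function('R')(P) = Add(P, Mul(-4, Pow(P, -1))) (Function('R')(P) = Add(Mul(P, 1), Mul(-4, Pow(P, -1))) = Add(P, Mul(-4, Pow(P, -1))))
Function('m')(z, Y) = Mul(-4, Pow(Y, -1)) (Function('m')(z, Y) = Add(Add(Y, Mul(-4, Pow(Y, -1))), Mul(-1, Y)) = Mul(-4, Pow(Y, -1)))
Add(-20, Mul(-122, Function('m')(-11, -8))) = Add(-20, Mul(-122, Mul(-4, Pow(-8, -1)))) = Add(-20, Mul(-122, Mul(-4, Rational(-1, 8)))) = Add(-20, Mul(-122, Rational(1, 2))) = Add(-20, -61) = -81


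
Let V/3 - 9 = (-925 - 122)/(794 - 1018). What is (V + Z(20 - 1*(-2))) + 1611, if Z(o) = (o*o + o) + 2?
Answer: 483845/224 ≈ 2160.0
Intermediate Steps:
V = 9189/224 (V = 27 + 3*((-925 - 122)/(794 - 1018)) = 27 + 3*(-1047/(-224)) = 27 + 3*(-1047*(-1/224)) = 27 + 3*(1047/224) = 27 + 3141/224 = 9189/224 ≈ 41.022)
Z(o) = 2 + o + o² (Z(o) = (o² + o) + 2 = (o + o²) + 2 = 2 + o + o²)
(V + Z(20 - 1*(-2))) + 1611 = (9189/224 + (2 + (20 - 1*(-2)) + (20 - 1*(-2))²)) + 1611 = (9189/224 + (2 + (20 + 2) + (20 + 2)²)) + 1611 = (9189/224 + (2 + 22 + 22²)) + 1611 = (9189/224 + (2 + 22 + 484)) + 1611 = (9189/224 + 508) + 1611 = 122981/224 + 1611 = 483845/224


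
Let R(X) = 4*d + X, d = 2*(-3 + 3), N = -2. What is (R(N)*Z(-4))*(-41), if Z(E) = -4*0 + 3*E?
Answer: -984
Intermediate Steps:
d = 0 (d = 2*0 = 0)
R(X) = X (R(X) = 4*0 + X = 0 + X = X)
Z(E) = 3*E (Z(E) = 0 + 3*E = 3*E)
(R(N)*Z(-4))*(-41) = -6*(-4)*(-41) = -2*(-12)*(-41) = 24*(-41) = -984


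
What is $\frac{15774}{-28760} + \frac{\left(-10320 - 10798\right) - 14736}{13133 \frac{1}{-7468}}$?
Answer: $\frac{3850251743389}{188852540} \approx 20388.0$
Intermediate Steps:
$\frac{15774}{-28760} + \frac{\left(-10320 - 10798\right) - 14736}{13133 \frac{1}{-7468}} = 15774 \left(- \frac{1}{28760}\right) + \frac{-21118 - 14736}{13133 \left(- \frac{1}{7468}\right)} = - \frac{7887}{14380} - \frac{35854}{- \frac{13133}{7468}} = - \frac{7887}{14380} - - \frac{267757672}{13133} = - \frac{7887}{14380} + \frac{267757672}{13133} = \frac{3850251743389}{188852540}$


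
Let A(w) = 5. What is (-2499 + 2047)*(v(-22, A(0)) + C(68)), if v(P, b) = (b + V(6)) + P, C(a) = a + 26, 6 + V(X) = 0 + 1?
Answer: -32544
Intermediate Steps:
V(X) = -5 (V(X) = -6 + (0 + 1) = -6 + 1 = -5)
C(a) = 26 + a
v(P, b) = -5 + P + b (v(P, b) = (b - 5) + P = (-5 + b) + P = -5 + P + b)
(-2499 + 2047)*(v(-22, A(0)) + C(68)) = (-2499 + 2047)*((-5 - 22 + 5) + (26 + 68)) = -452*(-22 + 94) = -452*72 = -32544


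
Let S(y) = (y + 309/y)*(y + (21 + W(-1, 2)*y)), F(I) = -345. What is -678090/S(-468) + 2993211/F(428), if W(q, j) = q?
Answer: -72366267207/8407765 ≈ -8607.1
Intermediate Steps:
S(y) = 21*y + 6489/y (S(y) = (y + 309/y)*(y + (21 - y)) = (y + 309/y)*21 = 21*y + 6489/y)
-678090/S(-468) + 2993211/F(428) = -678090/(21*(-468) + 6489/(-468)) + 2993211/(-345) = -678090/(-9828 + 6489*(-1/468)) + 2993211*(-1/345) = -678090/(-9828 - 721/52) - 997737/115 = -678090/(-511777/52) - 997737/115 = -678090*(-52/511777) - 997737/115 = 5037240/73111 - 997737/115 = -72366267207/8407765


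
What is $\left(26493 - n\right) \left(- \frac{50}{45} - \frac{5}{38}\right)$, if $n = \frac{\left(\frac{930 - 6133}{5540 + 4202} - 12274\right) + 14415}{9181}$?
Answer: $- \frac{1007057713623475}{30588925284} \approx -32922.0$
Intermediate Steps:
$n = \frac{20852419}{89441302}$ ($n = \left(\left(- \frac{5203}{9742} - 12274\right) + 14415\right) \frac{1}{9181} = \left(- \frac{119578511}{9742} + 14415\right) \frac{1}{9181} = \frac{20852419}{9742} \cdot \frac{1}{9181} = \frac{20852419}{89441302} \approx 0.23314$)
$\left(26493 - n\right) \left(- \frac{50}{45} - \frac{5}{38}\right) = \left(26493 - \frac{20852419}{89441302}\right) \left(- \frac{50}{45} - \frac{5}{38}\right) = \left(26493 - \frac{20852419}{89441302}\right) \left(\left(-50\right) \frac{1}{45} - \frac{5}{38}\right) = \frac{2369547561467 \left(- \frac{10}{9} - \frac{5}{38}\right)}{89441302} = \frac{2369547561467}{89441302} \left(- \frac{425}{342}\right) = - \frac{1007057713623475}{30588925284}$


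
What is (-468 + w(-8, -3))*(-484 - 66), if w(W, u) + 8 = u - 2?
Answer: 264550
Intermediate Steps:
w(W, u) = -10 + u (w(W, u) = -8 + (u - 2) = -8 + (-2 + u) = -10 + u)
(-468 + w(-8, -3))*(-484 - 66) = (-468 + (-10 - 3))*(-484 - 66) = (-468 - 13)*(-550) = -481*(-550) = 264550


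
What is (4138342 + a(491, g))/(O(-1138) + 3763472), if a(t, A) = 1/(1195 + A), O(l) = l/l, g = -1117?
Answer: 322790677/293550894 ≈ 1.0996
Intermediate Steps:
O(l) = 1
(4138342 + a(491, g))/(O(-1138) + 3763472) = (4138342 + 1/(1195 - 1117))/(1 + 3763472) = (4138342 + 1/78)/3763473 = (4138342 + 1/78)*(1/3763473) = (322790677/78)*(1/3763473) = 322790677/293550894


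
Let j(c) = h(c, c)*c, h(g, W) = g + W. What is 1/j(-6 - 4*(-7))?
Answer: 1/968 ≈ 0.0010331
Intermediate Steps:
h(g, W) = W + g
j(c) = 2*c² (j(c) = (c + c)*c = (2*c)*c = 2*c²)
1/j(-6 - 4*(-7)) = 1/(2*(-6 - 4*(-7))²) = 1/(2*(-6 + 28)²) = 1/(2*22²) = 1/(2*484) = 1/968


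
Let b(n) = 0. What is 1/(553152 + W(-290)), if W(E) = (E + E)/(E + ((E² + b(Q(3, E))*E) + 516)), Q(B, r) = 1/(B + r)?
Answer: 42163/23322547486 ≈ 1.8078e-6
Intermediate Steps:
W(E) = 2*E/(516 + E + E²) (W(E) = (E + E)/(E + ((E² + 0*E) + 516)) = (2*E)/(E + ((E² + 0) + 516)) = (2*E)/(E + (E² + 516)) = (2*E)/(E + (516 + E²)) = (2*E)/(516 + E + E²) = 2*E/(516 + E + E²))
1/(553152 + W(-290)) = 1/(553152 + 2*(-290)/(516 - 290 + (-290)²)) = 1/(553152 + 2*(-290)/(516 - 290 + 84100)) = 1/(553152 + 2*(-290)/84326) = 1/(553152 + 2*(-290)*(1/84326)) = 1/(553152 - 290/42163) = 1/(23322547486/42163) = 42163/23322547486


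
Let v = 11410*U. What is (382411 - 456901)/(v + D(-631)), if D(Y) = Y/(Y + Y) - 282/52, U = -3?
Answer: 484185/222527 ≈ 2.1758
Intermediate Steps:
v = -34230 (v = 11410*(-3) = -34230)
D(Y) = -64/13 (D(Y) = Y/((2*Y)) - 282*1/52 = Y*(1/(2*Y)) - 141/26 = 1/2 - 141/26 = -64/13)
(382411 - 456901)/(v + D(-631)) = (382411 - 456901)/(-34230 - 64/13) = -74490/(-445054/13) = -74490*(-13/445054) = 484185/222527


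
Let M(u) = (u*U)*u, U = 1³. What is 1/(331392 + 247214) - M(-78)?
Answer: -3520238903/578606 ≈ -6084.0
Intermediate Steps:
U = 1
M(u) = u² (M(u) = (u*1)*u = u*u = u²)
1/(331392 + 247214) - M(-78) = 1/(331392 + 247214) - 1*(-78)² = 1/578606 - 1*6084 = 1/578606 - 6084 = -3520238903/578606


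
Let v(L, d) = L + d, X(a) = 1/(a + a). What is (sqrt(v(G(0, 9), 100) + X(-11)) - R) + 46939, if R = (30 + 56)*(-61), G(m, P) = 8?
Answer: 52185 + 5*sqrt(2090)/22 ≈ 52195.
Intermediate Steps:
X(a) = 1/(2*a)
R = -5246 (R = 86*(-61) = -5246)
(sqrt(v(G(0, 9), 100) + X(-11)) - R) + 46939 = (sqrt((8 + 100) + (1/2)/(-11)) - 1*(-5246)) + 46939 = (sqrt(108 + (1/2)*(-1/11)) + 5246) + 46939 = (sqrt(108 - 1/22) + 5246) + 46939 = (sqrt(2375/22) + 5246) + 46939 = (5*sqrt(2090)/22 + 5246) + 46939 = (5246 + 5*sqrt(2090)/22) + 46939 = 52185 + 5*sqrt(2090)/22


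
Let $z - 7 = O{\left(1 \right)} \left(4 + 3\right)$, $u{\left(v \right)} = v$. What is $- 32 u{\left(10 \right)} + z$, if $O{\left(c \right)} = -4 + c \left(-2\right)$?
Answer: $-355$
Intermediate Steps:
$O{\left(c \right)} = -4 - 2 c$
$z = -35$ ($z = 7 + \left(-4 - 2\right) \left(4 + 3\right) = 7 + \left(-4 - 2\right) 7 = 7 - 42 = -35$)
$- 32 u{\left(10 \right)} + z = \left(-32\right) 10 - 35 = -320 - 35 = -355$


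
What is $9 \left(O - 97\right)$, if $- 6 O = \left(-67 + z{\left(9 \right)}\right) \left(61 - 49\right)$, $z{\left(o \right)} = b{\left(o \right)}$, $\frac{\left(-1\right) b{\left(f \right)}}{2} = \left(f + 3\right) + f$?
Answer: $1089$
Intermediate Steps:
$b{\left(f \right)} = -6 - 4 f$ ($b{\left(f \right)} = - 2 \left(\left(f + 3\right) + f\right) = - 2 \left(\left(3 + f\right) + f\right) = - 2 \left(3 + 2 f\right) = -6 - 4 f$)
$z{\left(o \right)} = -6 - 4 o$
$O = 218$ ($O = - \frac{\left(-67 - 42\right) \left(61 - 49\right)}{6} = - \frac{\left(-67 - 42\right) 12}{6} = - \frac{\left(-109\right) 12}{6} = \left(- \frac{1}{6}\right) \left(-1308\right) = 218$)
$9 \left(O - 97\right) = 9 \left(218 - 97\right) = 9 \cdot 121 = 1089$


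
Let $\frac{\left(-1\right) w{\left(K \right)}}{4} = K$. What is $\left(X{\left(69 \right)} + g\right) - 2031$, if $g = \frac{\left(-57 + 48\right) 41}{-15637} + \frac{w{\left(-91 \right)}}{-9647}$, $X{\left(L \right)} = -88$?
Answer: $- \frac{319653576666}{150850139} \approx -2119.0$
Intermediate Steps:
$w{\left(K \right)} = - 4 K$
$g = - \frac{2132125}{150850139}$ ($g = \frac{\left(-57 + 48\right) 41}{-15637} + \frac{\left(-4\right) \left(-91\right)}{-9647} = \left(-9\right) 41 \left(- \frac{1}{15637}\right) + 364 \left(- \frac{1}{9647}\right) = \left(-369\right) \left(- \frac{1}{15637}\right) - \frac{364}{9647} = \frac{369}{15637} - \frac{364}{9647} = - \frac{2132125}{150850139} \approx -0.014134$)
$\left(X{\left(69 \right)} + g\right) - 2031 = \left(-88 - \frac{2132125}{150850139}\right) - 2031 = - \frac{13276944357}{150850139} - 2031 = - \frac{319653576666}{150850139}$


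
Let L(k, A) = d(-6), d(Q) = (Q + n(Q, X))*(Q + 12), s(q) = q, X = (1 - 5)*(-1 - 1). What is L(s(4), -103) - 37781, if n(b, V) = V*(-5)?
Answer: -38057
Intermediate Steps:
X = 8 (X = -4*(-2) = 8)
n(b, V) = -5*V
d(Q) = (-40 + Q)*(12 + Q) (d(Q) = (Q - 5*8)*(Q + 12) = (Q - 40)*(12 + Q) = (-40 + Q)*(12 + Q))
L(k, A) = -276 (L(k, A) = -480 + (-6)² - 28*(-6) = -480 + 36 + 168 = -276)
L(s(4), -103) - 37781 = -276 - 37781 = -38057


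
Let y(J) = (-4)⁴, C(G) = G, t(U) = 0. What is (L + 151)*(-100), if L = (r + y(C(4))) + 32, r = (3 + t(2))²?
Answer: -44800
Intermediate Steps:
y(J) = 256
r = 9 (r = (3 + 0)² = 3² = 9)
L = 297 (L = (9 + 256) + 32 = 265 + 32 = 297)
(L + 151)*(-100) = (297 + 151)*(-100) = 448*(-100) = -44800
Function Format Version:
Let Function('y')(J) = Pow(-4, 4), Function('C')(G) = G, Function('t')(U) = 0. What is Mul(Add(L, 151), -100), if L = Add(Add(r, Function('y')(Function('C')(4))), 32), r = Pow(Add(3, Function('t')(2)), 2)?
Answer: -44800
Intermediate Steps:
Function('y')(J) = 256
r = 9 (r = Pow(Add(3, 0), 2) = Pow(3, 2) = 9)
L = 297 (L = Add(Add(9, 256), 32) = Add(265, 32) = 297)
Mul(Add(L, 151), -100) = Mul(Add(297, 151), -100) = Mul(448, -100) = -44800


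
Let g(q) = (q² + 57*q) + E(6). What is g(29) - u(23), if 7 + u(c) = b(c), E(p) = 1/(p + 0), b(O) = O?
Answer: 14869/6 ≈ 2478.2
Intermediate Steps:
E(p) = 1/p
u(c) = -7 + c
g(q) = ⅙ + q² + 57*q (g(q) = (q² + 57*q) + 1/6 = (q² + 57*q) + ⅙ = ⅙ + q² + 57*q)
g(29) - u(23) = (⅙ + 29² + 57*29) - (-7 + 23) = (⅙ + 841 + 1653) - 1*16 = 14965/6 - 16 = 14869/6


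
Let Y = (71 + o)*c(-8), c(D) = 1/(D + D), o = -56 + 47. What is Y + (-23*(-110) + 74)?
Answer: 20801/8 ≈ 2600.1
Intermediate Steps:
o = -9
c(D) = 1/(2*D)
Y = -31/8 (Y = (71 - 9)*((1/2)/(-8)) = 62*((1/2)*(-1/8)) = 62*(-1/16) = -31/8 ≈ -3.8750)
Y + (-23*(-110) + 74) = -31/8 + (-23*(-110) + 74) = -31/8 + (2530 + 74) = -31/8 + 2604 = 20801/8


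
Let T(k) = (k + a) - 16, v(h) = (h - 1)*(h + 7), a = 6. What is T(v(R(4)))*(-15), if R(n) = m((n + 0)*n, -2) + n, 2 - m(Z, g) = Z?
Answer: -345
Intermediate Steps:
m(Z, g) = 2 - Z
R(n) = 2 + n - n² (R(n) = (2 - (n + 0)*n) + n = (2 - n*n) + n = (2 - n²) + n = 2 + n - n²)
v(h) = (-1 + h)*(7 + h)
T(k) = -10 + k (T(k) = (k + 6) - 16 = (6 + k) - 16 = -10 + k)
T(v(R(4)))*(-15) = (-10 + (-7 + (2 + 4 - 1*4²)² + 6*(2 + 4 - 1*4²)))*(-15) = (-10 + (-7 + (2 + 4 - 1*16)² + 6*(2 + 4 - 1*16)))*(-15) = (-10 + (-7 + (2 + 4 - 16)² + 6*(2 + 4 - 16)))*(-15) = (-10 + (-7 + (-10)² + 6*(-10)))*(-15) = (-10 + (-7 + 100 - 60))*(-15) = (-10 + 33)*(-15) = 23*(-15) = -345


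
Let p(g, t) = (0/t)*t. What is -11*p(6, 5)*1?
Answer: 0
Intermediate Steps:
p(g, t) = 0 (p(g, t) = 0*t = 0)
-11*p(6, 5)*1 = -11*0*1 = 0*1 = 0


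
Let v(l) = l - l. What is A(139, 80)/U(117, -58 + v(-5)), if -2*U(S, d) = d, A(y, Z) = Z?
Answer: 80/29 ≈ 2.7586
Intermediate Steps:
v(l) = 0
U(S, d) = -d/2
A(139, 80)/U(117, -58 + v(-5)) = 80/((-(-58 + 0)/2)) = 80/((-½*(-58))) = 80/29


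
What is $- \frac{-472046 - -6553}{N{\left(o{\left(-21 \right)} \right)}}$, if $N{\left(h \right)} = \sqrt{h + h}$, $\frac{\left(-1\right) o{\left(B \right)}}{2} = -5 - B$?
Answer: $- \frac{465493 i}{8} \approx - 58187.0 i$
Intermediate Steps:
$o{\left(B \right)} = 10 + 2 B$ ($o{\left(B \right)} = - 2 \left(-5 - B\right) = 10 + 2 B$)
$N{\left(h \right)} = \sqrt{2} \sqrt{h}$ ($N{\left(h \right)} = \sqrt{2 h} = \sqrt{2} \sqrt{h}$)
$- \frac{-472046 - -6553}{N{\left(o{\left(-21 \right)} \right)}} = - \frac{-472046 - -6553}{\sqrt{2} \sqrt{10 + 2 \left(-21\right)}} = - \frac{-472046 + 6553}{\sqrt{2} \sqrt{10 - 42}} = - \frac{-465493}{\sqrt{2} \sqrt{-32}} = - \frac{-465493}{\sqrt{2} \cdot 4 i \sqrt{2}} = - \frac{-465493}{8 i} = - \left(-465493\right) \left(- \frac{i}{8}\right) = - \frac{465493 i}{8}$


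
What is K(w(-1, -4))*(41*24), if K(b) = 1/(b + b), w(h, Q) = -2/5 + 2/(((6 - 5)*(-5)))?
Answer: -615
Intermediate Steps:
w(h, Q) = -4/5 (w(h, Q) = -2*1/5 + 2/((1*(-5))) = -2/5 + 2/(-5) = -2/5 + 2*(-1/5) = -2/5 - 2/5 = -4/5)
K(b) = 1/(2*b)
K(w(-1, -4))*(41*24) = (1/(2*(-4/5)))*(41*24) = ((1/2)*(-5/4))*984 = -5/8*984 = -615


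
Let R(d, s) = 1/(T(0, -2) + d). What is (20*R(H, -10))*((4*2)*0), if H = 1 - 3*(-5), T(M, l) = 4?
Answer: 0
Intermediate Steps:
H = 16 (H = 1 + 15 = 16)
R(d, s) = 1/(4 + d)
(20*R(H, -10))*((4*2)*0) = (20/(4 + 16))*((4*2)*0) = (20/20)*(8*0) = (20*(1/20))*0 = 1*0 = 0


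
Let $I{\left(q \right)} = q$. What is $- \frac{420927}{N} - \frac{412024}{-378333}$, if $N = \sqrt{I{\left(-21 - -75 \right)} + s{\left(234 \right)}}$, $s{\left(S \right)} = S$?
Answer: $\frac{412024}{378333} - \frac{140309 \sqrt{2}}{8} \approx -24802.0$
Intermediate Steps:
$N = 12 \sqrt{2}$ ($N = \sqrt{\left(-21 - -75\right) + 234} = \sqrt{\left(-21 + 75\right) + 234} = \sqrt{54 + 234} = \sqrt{288} = 12 \sqrt{2} \approx 16.971$)
$- \frac{420927}{N} - \frac{412024}{-378333} = - \frac{420927}{12 \sqrt{2}} - \frac{412024}{-378333} = - 420927 \frac{\sqrt{2}}{24} - - \frac{412024}{378333} = - \frac{140309 \sqrt{2}}{8} + \frac{412024}{378333} = \frac{412024}{378333} - \frac{140309 \sqrt{2}}{8}$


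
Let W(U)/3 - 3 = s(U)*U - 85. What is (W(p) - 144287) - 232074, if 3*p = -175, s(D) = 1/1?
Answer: -376782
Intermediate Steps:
s(D) = 1
p = -175/3 (p = (⅓)*(-175) = -175/3 ≈ -58.333)
W(U) = -246 + 3*U (W(U) = 9 + 3*(1*U - 85) = 9 + 3*(U - 85) = 9 + 3*(-85 + U) = 9 + (-255 + 3*U) = -246 + 3*U)
(W(p) - 144287) - 232074 = ((-246 + 3*(-175/3)) - 144287) - 232074 = ((-246 - 175) - 144287) - 232074 = (-421 - 144287) - 232074 = -144708 - 232074 = -376782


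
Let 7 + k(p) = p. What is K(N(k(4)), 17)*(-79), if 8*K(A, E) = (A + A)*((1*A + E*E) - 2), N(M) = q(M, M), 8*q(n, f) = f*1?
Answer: 543441/256 ≈ 2122.8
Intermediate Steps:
k(p) = -7 + p
q(n, f) = f/8 (q(n, f) = (f*1)/8 = f/8)
N(M) = M/8
K(A, E) = A*(-2 + A + E**2)/4 (K(A, E) = ((A + A)*((1*A + E*E) - 2))/8 = ((2*A)*((A + E**2) - 2))/8 = ((2*A)*(-2 + A + E**2))/8 = (2*A*(-2 + A + E**2))/8 = A*(-2 + A + E**2)/4)
K(N(k(4)), 17)*(-79) = (((-7 + 4)/8)*(-2 + (-7 + 4)/8 + 17**2)/4)*(-79) = (((1/8)*(-3))*(-2 + (1/8)*(-3) + 289)/4)*(-79) = ((1/4)*(-3/8)*(-2 - 3/8 + 289))*(-79) = ((1/4)*(-3/8)*(2293/8))*(-79) = -6879/256*(-79) = 543441/256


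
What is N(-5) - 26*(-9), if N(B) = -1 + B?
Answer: 228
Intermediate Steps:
N(-5) - 26*(-9) = (-1 - 5) - 26*(-9) = -6 + 234 = 228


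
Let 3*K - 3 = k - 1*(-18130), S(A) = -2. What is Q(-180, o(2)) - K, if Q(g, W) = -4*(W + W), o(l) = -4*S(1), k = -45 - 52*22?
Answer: -5712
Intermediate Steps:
k = -1189 (k = -45 - 1144 = -1189)
o(l) = 8 (o(l) = -4*(-2) = 8)
Q(g, W) = -8*W
K = 5648 (K = 1 + (-1189 - 1*(-18130))/3 = 1 + (-1189 + 18130)/3 = 1 + (1/3)*16941 = 1 + 5647 = 5648)
Q(-180, o(2)) - K = -8*8 - 1*5648 = -64 - 5648 = -5712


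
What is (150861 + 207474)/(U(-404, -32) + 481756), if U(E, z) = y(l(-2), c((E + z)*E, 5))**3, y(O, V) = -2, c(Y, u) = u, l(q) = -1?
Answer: 358335/481748 ≈ 0.74382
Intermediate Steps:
U(E, z) = -8 (U(E, z) = (-2)**3 = -8)
(150861 + 207474)/(U(-404, -32) + 481756) = (150861 + 207474)/(-8 + 481756) = 358335/481748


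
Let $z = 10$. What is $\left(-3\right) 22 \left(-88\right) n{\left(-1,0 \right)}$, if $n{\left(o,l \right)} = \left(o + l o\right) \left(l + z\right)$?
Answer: $-58080$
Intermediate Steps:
$n{\left(o,l \right)} = \left(10 + l\right) \left(o + l o\right)$ ($n{\left(o,l \right)} = \left(o + l o\right) \left(l + 10\right) = \left(o + l o\right) \left(10 + l\right) = \left(10 + l\right) \left(o + l o\right)$)
$\left(-3\right) 22 \left(-88\right) n{\left(-1,0 \right)} = \left(-3\right) 22 \left(-88\right) \left(- (10 + 0^{2} + 11 \cdot 0)\right) = \left(-66\right) \left(-88\right) \left(- (10 + 0 + 0)\right) = 5808 \left(\left(-1\right) 10\right) = 5808 \left(-10\right) = -58080$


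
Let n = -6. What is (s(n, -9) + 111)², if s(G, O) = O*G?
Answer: 27225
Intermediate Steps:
s(G, O) = G*O
(s(n, -9) + 111)² = (-6*(-9) + 111)² = (54 + 111)² = 165² = 27225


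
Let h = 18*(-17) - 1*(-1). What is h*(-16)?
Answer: 4880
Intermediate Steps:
h = -305 (h = -306 + 1 = -305)
h*(-16) = -305*(-16) = 4880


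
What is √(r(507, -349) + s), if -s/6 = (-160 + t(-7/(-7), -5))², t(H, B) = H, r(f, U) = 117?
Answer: 3*I*√16841 ≈ 389.32*I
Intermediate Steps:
s = -151686 (s = -6*(-160 - 7/(-7))² = -6*(-160 - 7*(-⅐))² = -6*(-160 + 1)² = -6*(-159)² = -6*25281 = -151686)
√(r(507, -349) + s) = √(117 - 151686) = √(-151569) = 3*I*√16841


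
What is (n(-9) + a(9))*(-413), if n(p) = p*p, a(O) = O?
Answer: -37170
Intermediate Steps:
n(p) = p²
(n(-9) + a(9))*(-413) = ((-9)² + 9)*(-413) = (81 + 9)*(-413) = 90*(-413) = -37170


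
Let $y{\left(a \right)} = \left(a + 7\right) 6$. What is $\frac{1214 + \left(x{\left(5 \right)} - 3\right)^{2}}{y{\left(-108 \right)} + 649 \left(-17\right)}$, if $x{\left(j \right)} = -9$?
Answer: $- \frac{1358}{11639} \approx -0.11668$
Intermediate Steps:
$y{\left(a \right)} = 42 + 6 a$ ($y{\left(a \right)} = \left(7 + a\right) 6 = 42 + 6 a$)
$\frac{1214 + \left(x{\left(5 \right)} - 3\right)^{2}}{y{\left(-108 \right)} + 649 \left(-17\right)} = \frac{1214 + \left(-9 - 3\right)^{2}}{\left(42 + 6 \left(-108\right)\right) + 649 \left(-17\right)} = \frac{1214 + \left(-12\right)^{2}}{\left(42 - 648\right) - 11033} = \frac{1214 + 144}{-606 - 11033} = \frac{1358}{-11639} = 1358 \left(- \frac{1}{11639}\right) = - \frac{1358}{11639}$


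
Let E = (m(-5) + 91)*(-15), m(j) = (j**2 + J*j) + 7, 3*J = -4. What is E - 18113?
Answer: -20058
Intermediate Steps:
J = -4/3 (J = (1/3)*(-4) = -4/3 ≈ -1.3333)
m(j) = 7 + j**2 - 4*j/3 (m(j) = (j**2 - 4*j/3) + 7 = 7 + j**2 - 4*j/3)
E = -1945 (E = ((7 + (-5)**2 - 4/3*(-5)) + 91)*(-15) = ((7 + 25 + 20/3) + 91)*(-15) = (116/3 + 91)*(-15) = (389/3)*(-15) = -1945)
E - 18113 = -1945 - 18113 = -20058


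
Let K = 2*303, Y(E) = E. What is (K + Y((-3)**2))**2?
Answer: 378225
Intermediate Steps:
K = 606
(K + Y((-3)**2))**2 = (606 + (-3)**2)**2 = (606 + 9)**2 = 615**2 = 378225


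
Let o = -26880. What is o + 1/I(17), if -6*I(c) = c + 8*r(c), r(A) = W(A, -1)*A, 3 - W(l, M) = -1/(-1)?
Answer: -7768326/289 ≈ -26880.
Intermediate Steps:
W(l, M) = 2 (W(l, M) = 3 - (-1)/(-1) = 3 - (-1)*(-1) = 3 - 1*1 = 3 - 1 = 2)
r(A) = 2*A
I(c) = -17*c/6 (I(c) = -(c + 8*(2*c))/6 = -(c + 16*c)/6 = -17*c/6)
o + 1/I(17) = -26880 + 1/(-17/6*17) = -26880 + 1/(-289/6) = -26880 - 6/289 = -7768326/289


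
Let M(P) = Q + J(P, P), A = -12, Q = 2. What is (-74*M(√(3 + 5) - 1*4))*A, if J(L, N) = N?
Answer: -1776 + 1776*√2 ≈ 735.64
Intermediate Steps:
M(P) = 2 + P
(-74*M(√(3 + 5) - 1*4))*A = -74*(2 + (√(3 + 5) - 1*4))*(-12) = -74*(2 + (√8 - 4))*(-12) = -74*(2 + (2*√2 - 4))*(-12) = -74*(2 + (-4 + 2*√2))*(-12) = -74*(-2 + 2*√2)*(-12) = (148 - 148*√2)*(-12) = -1776 + 1776*√2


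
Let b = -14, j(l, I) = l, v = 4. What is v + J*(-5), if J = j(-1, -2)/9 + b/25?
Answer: 331/45 ≈ 7.3556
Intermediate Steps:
J = -151/225 (J = -1/9 - 14/25 = -1*⅑ - 14*1/25 = -⅑ - 14/25 = -151/225 ≈ -0.67111)
v + J*(-5) = 4 - 151/225*(-5) = 4 + 151/45 = 331/45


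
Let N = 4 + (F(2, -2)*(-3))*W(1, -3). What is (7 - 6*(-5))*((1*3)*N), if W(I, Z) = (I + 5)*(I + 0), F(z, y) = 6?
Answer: -11544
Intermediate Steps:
W(I, Z) = I*(5 + I) (W(I, Z) = (5 + I)*I = I*(5 + I))
N = -104 (N = 4 + (6*(-3))*(1*(5 + 1)) = 4 - 18*6 = 4 - 108 = -104)
(7 - 6*(-5))*((1*3)*N) = (7 - 6*(-5))*((1*3)*(-104)) = (7 + 30)*(3*(-104)) = 37*(-312) = -11544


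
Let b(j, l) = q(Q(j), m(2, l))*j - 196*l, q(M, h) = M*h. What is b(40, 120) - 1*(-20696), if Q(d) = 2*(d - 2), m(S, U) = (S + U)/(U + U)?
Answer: -3836/3 ≈ -1278.7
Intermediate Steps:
m(S, U) = (S + U)/(2*U) (m(S, U) = (S + U)/((2*U)) = (S + U)*(1/(2*U)) = (S + U)/(2*U))
Q(d) = -4 + 2*d (Q(d) = 2*(-2 + d) = -4 + 2*d)
b(j, l) = -196*l + j*(-4 + 2*j)*(2 + l)/(2*l) (b(j, l) = ((-4 + 2*j)*((2 + l)/(2*l)))*j - 196*l = ((-4 + 2*j)*(2 + l)/(2*l))*j - 196*l = j*(-4 + 2*j)*(2 + l)/(2*l) - 196*l = -196*l + j*(-4 + 2*j)*(2 + l)/(2*l))
b(40, 120) - 1*(-20696) = (-196*120² + 40*(-2 + 40)*(2 + 120))/120 - 1*(-20696) = (-196*14400 + 40*38*122)/120 + 20696 = (-2822400 + 185440)/120 + 20696 = (1/120)*(-2636960) + 20696 = -65924/3 + 20696 = -3836/3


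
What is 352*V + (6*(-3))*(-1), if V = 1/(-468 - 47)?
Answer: 8918/515 ≈ 17.316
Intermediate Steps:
V = -1/515 (V = 1/(-515) = -1/515 ≈ -0.0019417)
352*V + (6*(-3))*(-1) = 352*(-1/515) + (6*(-3))*(-1) = -352/515 - 18*(-1) = -352/515 + 18 = 8918/515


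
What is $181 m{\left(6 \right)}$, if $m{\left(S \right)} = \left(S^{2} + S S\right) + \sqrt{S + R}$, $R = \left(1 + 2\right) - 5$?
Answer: $13394$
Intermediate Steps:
$R = -2$ ($R = 3 - 5 = -2$)
$m{\left(S \right)} = \sqrt{-2 + S} + 2 S^{2}$ ($m{\left(S \right)} = \left(S^{2} + S S\right) + \sqrt{S - 2} = \left(S^{2} + S^{2}\right) + \sqrt{-2 + S} = 2 S^{2} + \sqrt{-2 + S} = \sqrt{-2 + S} + 2 S^{2}$)
$181 m{\left(6 \right)} = 181 \left(\sqrt{-2 + 6} + 2 \cdot 6^{2}\right) = 181 \left(\sqrt{4} + 2 \cdot 36\right) = 181 \left(2 + 72\right) = 181 \cdot 74 = 13394$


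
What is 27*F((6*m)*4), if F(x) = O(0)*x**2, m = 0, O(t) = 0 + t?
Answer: 0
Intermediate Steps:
O(t) = t
F(x) = 0 (F(x) = 0*x**2 = 0)
27*F((6*m)*4) = 27*0 = 0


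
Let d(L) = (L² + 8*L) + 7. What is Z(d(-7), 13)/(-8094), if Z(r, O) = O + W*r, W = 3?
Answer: -13/8094 ≈ -0.0016061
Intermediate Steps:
d(L) = 7 + L² + 8*L
Z(r, O) = O + 3*r
Z(d(-7), 13)/(-8094) = (13 + 3*(7 + (-7)² + 8*(-7)))/(-8094) = (13 + 3*(7 + 49 - 56))*(-1/8094) = (13 + 3*0)*(-1/8094) = (13 + 0)*(-1/8094) = 13*(-1/8094) = -13/8094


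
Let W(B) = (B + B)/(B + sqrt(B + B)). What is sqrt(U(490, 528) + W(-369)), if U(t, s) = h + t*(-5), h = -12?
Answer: sqrt(2)*sqrt((151290 - 1231*I*sqrt(82))/(-123 + I*sqrt(82))) ≈ 0.0014763 + 49.599*I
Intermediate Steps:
W(B) = 2*B/(B + sqrt(2)*sqrt(B)) (W(B) = (2*B)/(B + sqrt(2*B)) = (2*B)/(B + sqrt(2)*sqrt(B)) = 2*B/(B + sqrt(2)*sqrt(B)))
U(t, s) = -12 - 5*t (U(t, s) = -12 + t*(-5) = -12 - 5*t)
sqrt(U(490, 528) + W(-369)) = sqrt((-12 - 5*490) + 2*(-369)/(-369 + sqrt(2)*sqrt(-369))) = sqrt((-12 - 2450) + 2*(-369)/(-369 + sqrt(2)*(3*I*sqrt(41)))) = sqrt(-2462 + 2*(-369)/(-369 + 3*I*sqrt(82))) = sqrt(-2462 - 738/(-369 + 3*I*sqrt(82)))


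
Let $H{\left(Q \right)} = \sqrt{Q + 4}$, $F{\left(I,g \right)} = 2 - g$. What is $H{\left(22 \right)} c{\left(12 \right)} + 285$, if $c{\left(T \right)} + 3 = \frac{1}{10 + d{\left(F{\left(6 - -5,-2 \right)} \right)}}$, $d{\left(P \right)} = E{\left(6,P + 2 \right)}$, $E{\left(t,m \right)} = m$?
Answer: $285 - \frac{47 \sqrt{26}}{16} \approx 270.02$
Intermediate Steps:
$H{\left(Q \right)} = \sqrt{4 + Q}$
$d{\left(P \right)} = 2 + P$ ($d{\left(P \right)} = P + 2 = 2 + P$)
$c{\left(T \right)} = - \frac{47}{16}$ ($c{\left(T \right)} = -3 + \frac{1}{10 + \left(2 + \left(2 - -2\right)\right)} = -3 + \frac{1}{10 + \left(2 + \left(2 + 2\right)\right)} = -3 + \frac{1}{10 + \left(2 + 4\right)} = -3 + \frac{1}{10 + 6} = -3 + \frac{1}{16} = - \frac{47}{16}$)
$H{\left(22 \right)} c{\left(12 \right)} + 285 = \sqrt{4 + 22} \left(- \frac{47}{16}\right) + 285 = \sqrt{26} \left(- \frac{47}{16}\right) + 285 = - \frac{47 \sqrt{26}}{16} + 285 = 285 - \frac{47 \sqrt{26}}{16}$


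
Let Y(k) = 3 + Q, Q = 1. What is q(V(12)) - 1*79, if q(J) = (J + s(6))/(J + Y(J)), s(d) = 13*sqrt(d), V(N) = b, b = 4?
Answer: -157/2 + 13*sqrt(6)/8 ≈ -74.520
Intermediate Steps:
Y(k) = 4 (Y(k) = 3 + 1 = 4)
V(N) = 4
q(J) = (J + 13*sqrt(6))/(4 + J) (q(J) = (J + 13*sqrt(6))/(J + 4) = (J + 13*sqrt(6))/(4 + J))
q(V(12)) - 1*79 = (4 + 13*sqrt(6))/(4 + 4) - 1*79 = (4 + 13*sqrt(6))/8 - 79 = (1/2 + 13*sqrt(6)/8) - 79 = -157/2 + 13*sqrt(6)/8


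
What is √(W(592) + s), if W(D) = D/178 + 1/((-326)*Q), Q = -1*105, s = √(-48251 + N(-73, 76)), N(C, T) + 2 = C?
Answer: √(30867348893430 + 9280979460900*I*√48326)/3046470 ≈ 10.564 + 10.405*I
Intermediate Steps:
N(C, T) = -2 + C
s = I*√48326 (s = √(-48251 + (-2 - 73)) = √(-48251 - 75) = √(-48326) = I*√48326 ≈ 219.83*I)
Q = -105
W(D) = 1/34230 + D/178 (W(D) = D/178 + 1/(-326*(-105)) = D*(1/178) - 1/326*(-1/105) = D/178 + 1/34230 = 1/34230 + D/178)
√(W(592) + s) = √((1/34230 + (1/178)*592) + I*√48326) = √((1/34230 + 296/89) + I*√48326) = √(10132169/3046470 + I*√48326)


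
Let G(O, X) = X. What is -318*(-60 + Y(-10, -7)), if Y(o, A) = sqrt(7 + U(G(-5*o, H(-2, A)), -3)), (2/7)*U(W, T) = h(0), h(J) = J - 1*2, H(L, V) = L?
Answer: 19080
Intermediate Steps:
h(J) = -2 + J (h(J) = J - 2 = -2 + J)
U(W, T) = -7 (U(W, T) = 7*(-2 + 0)/2 = (7/2)*(-2) = -7)
Y(o, A) = 0 (Y(o, A) = sqrt(7 - 7) = sqrt(0) = 0)
-318*(-60 + Y(-10, -7)) = -318*(-60 + 0) = -318*(-60) = 19080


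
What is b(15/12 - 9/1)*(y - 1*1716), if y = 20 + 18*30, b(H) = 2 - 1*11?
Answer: 10404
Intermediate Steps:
b(H) = -9 (b(H) = 2 - 11 = -9)
y = 560 (y = 20 + 540 = 560)
b(15/12 - 9/1)*(y - 1*1716) = -9*(560 - 1*1716) = -9*(560 - 1716) = -9*(-1156) = 10404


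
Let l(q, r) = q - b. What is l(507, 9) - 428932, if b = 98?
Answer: -428523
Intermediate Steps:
l(q, r) = -98 + q (l(q, r) = q - 1*98 = q - 98 = -98 + q)
l(507, 9) - 428932 = (-98 + 507) - 428932 = 409 - 428932 = -428523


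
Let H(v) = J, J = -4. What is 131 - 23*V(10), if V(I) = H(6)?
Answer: 223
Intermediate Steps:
H(v) = -4
V(I) = -4
131 - 23*V(10) = 131 - 23*(-4) = 131 + 92 = 223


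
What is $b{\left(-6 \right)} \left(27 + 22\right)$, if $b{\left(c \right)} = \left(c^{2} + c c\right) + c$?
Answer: $3234$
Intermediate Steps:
$b{\left(c \right)} = c + 2 c^{2}$ ($b{\left(c \right)} = \left(c^{2} + c^{2}\right) + c = 2 c^{2} + c = c + 2 c^{2}$)
$b{\left(-6 \right)} \left(27 + 22\right) = - 6 \left(1 + 2 \left(-6\right)\right) \left(27 + 22\right) = - 6 \left(1 - 12\right) 49 = \left(-6\right) \left(-11\right) 49 = 66 \cdot 49 = 3234$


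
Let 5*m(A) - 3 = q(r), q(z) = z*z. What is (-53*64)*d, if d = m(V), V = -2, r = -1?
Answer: -13568/5 ≈ -2713.6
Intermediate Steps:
q(z) = z**2
m(A) = 4/5 (m(A) = 3/5 + (1/5)*(-1)**2 = 3/5 + (1/5)*1 = 3/5 + 1/5 = 4/5)
d = 4/5 ≈ 0.80000
(-53*64)*d = -53*64*(4/5) = -3392*4/5 = -13568/5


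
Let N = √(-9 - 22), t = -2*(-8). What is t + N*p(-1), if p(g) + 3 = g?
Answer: 16 - 4*I*√31 ≈ 16.0 - 22.271*I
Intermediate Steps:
t = 16
N = I*√31 (N = √(-31) = I*√31 ≈ 5.5678*I)
p(g) = -3 + g
t + N*p(-1) = 16 + (I*√31)*(-3 - 1) = 16 + (I*√31)*(-4) = 16 - 4*I*√31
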